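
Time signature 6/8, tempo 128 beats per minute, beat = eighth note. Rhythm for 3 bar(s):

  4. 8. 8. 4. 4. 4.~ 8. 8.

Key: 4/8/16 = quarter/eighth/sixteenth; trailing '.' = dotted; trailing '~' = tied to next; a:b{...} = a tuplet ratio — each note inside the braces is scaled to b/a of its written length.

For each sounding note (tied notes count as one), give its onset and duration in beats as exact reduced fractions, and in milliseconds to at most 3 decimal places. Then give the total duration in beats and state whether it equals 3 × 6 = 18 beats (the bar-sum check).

1) 0.0ms=0b +1406.25ms=3b
2) 1406.25ms=3b +703.125ms=3/2b
3) 2109.375ms=9/2b +703.125ms=3/2b
4) 2812.5ms=6b +1406.25ms=3b
5) 4218.75ms=9b +1406.25ms=3b
6) 5625.0ms=12b +2109.375ms=9/2b
7) 7734.375ms=33/2b +703.125ms=3/2b
Σ=18b of 18 (128bpm 6/8) — PASS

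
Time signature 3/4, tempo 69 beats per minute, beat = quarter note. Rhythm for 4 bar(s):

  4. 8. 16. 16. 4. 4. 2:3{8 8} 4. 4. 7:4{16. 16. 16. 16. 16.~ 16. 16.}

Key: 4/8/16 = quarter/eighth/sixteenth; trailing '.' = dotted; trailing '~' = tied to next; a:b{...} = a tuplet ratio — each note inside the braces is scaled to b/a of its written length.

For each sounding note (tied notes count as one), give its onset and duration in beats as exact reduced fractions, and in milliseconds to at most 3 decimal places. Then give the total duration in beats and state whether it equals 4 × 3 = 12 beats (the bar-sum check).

1) 0.0ms=0b +1304.348ms=3/2b
2) 1304.348ms=3/2b +652.174ms=3/4b
3) 1956.522ms=9/4b +326.087ms=3/8b
4) 2282.609ms=21/8b +326.087ms=3/8b
5) 2608.696ms=3b +1304.348ms=3/2b
6) 3913.043ms=9/2b +1304.348ms=3/2b
7) 5217.391ms=6b +652.174ms=3/4b
8) 5869.565ms=27/4b +652.174ms=3/4b
9) 6521.739ms=15/2b +1304.348ms=3/2b
10) 7826.087ms=9b +1304.348ms=3/2b
11) 9130.435ms=21/2b +186.335ms=3/14b
12) 9316.77ms=75/7b +186.335ms=3/14b
13) 9503.106ms=153/14b +186.335ms=3/14b
14) 9689.441ms=78/7b +186.335ms=3/14b
15) 9875.776ms=159/14b +372.671ms=3/7b
16) 10248.447ms=165/14b +186.335ms=3/14b
Σ=12b of 12 (69bpm 3/4) — PASS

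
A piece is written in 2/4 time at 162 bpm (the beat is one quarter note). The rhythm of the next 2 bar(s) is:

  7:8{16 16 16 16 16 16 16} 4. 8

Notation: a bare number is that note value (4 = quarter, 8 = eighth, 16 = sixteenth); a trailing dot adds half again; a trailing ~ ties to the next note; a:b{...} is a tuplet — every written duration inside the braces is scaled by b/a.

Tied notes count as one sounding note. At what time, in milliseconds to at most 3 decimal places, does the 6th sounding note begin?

1. 0.0ms @ 0 + 105.82ms (2/7)
2. 105.82ms @ 2/7 + 105.82ms (2/7)
3. 211.64ms @ 4/7 + 105.82ms (2/7)
4. 317.46ms @ 6/7 + 105.82ms (2/7)
5. 423.28ms @ 8/7 + 105.82ms (2/7)
6. 529.101ms @ 10/7 + 105.82ms (2/7)
7. 634.921ms @ 12/7 + 105.82ms (2/7)
8. 740.741ms @ 2 + 555.556ms (3/2)
9. 1296.296ms @ 7/2 + 185.185ms (1/2)

note 6 onset = 10/7b = 529.101ms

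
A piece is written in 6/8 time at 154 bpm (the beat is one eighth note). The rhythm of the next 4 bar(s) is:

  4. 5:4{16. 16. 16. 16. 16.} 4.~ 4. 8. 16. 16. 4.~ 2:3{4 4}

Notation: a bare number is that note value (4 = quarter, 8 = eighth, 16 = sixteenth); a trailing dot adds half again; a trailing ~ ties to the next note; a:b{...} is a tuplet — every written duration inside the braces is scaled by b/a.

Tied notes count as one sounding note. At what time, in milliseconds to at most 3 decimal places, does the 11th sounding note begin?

note 11 onset = 15b = 5844.156ms

1. 0.0ms @ 0 + 1168.831ms (3)
2. 1168.831ms @ 3 + 233.766ms (3/5)
3. 1402.597ms @ 18/5 + 233.766ms (3/5)
4. 1636.364ms @ 21/5 + 233.766ms (3/5)
5. 1870.13ms @ 24/5 + 233.766ms (3/5)
6. 2103.896ms @ 27/5 + 233.766ms (3/5)
7. 2337.662ms @ 6 + 2337.662ms (6)
8. 4675.325ms @ 12 + 584.416ms (3/2)
9. 5259.74ms @ 27/2 + 292.208ms (3/4)
10. 5551.948ms @ 57/4 + 292.208ms (3/4)
11. 5844.156ms @ 15 + 2337.662ms (6)
12. 8181.818ms @ 21 + 1168.831ms (3)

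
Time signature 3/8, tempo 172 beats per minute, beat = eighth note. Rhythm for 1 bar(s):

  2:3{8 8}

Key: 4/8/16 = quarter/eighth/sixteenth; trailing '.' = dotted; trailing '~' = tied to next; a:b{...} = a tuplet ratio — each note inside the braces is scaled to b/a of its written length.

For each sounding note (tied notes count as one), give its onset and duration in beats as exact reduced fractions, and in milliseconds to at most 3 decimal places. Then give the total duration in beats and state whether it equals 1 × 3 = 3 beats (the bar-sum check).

1) 0.0ms=0b +523.256ms=3/2b
2) 523.256ms=3/2b +523.256ms=3/2b
Σ=3b of 3 (172bpm 3/8) — PASS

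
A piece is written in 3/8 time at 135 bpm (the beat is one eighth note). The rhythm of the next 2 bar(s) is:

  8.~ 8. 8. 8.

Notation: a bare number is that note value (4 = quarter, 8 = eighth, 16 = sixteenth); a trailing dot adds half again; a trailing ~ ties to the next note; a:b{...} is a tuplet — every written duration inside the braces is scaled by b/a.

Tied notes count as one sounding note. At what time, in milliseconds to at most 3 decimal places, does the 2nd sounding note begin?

1. 0.0ms @ 0 + 1333.333ms (3)
2. 1333.333ms @ 3 + 666.667ms (3/2)
3. 2000.0ms @ 9/2 + 666.667ms (3/2)

note 2 onset = 3b = 1333.333ms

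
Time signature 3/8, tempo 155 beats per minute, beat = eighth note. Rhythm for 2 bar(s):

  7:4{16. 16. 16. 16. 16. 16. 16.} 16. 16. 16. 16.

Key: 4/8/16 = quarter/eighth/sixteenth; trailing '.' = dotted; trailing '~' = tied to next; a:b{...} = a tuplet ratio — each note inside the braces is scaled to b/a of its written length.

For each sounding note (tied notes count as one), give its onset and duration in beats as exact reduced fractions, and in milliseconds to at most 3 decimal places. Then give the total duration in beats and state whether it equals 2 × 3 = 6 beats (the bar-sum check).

1) 0.0ms=0b +165.899ms=3/7b
2) 165.899ms=3/7b +165.899ms=3/7b
3) 331.797ms=6/7b +165.899ms=3/7b
4) 497.696ms=9/7b +165.899ms=3/7b
5) 663.594ms=12/7b +165.899ms=3/7b
6) 829.493ms=15/7b +165.899ms=3/7b
7) 995.392ms=18/7b +165.899ms=3/7b
8) 1161.29ms=3b +290.323ms=3/4b
9) 1451.613ms=15/4b +290.323ms=3/4b
10) 1741.935ms=9/2b +290.323ms=3/4b
11) 2032.258ms=21/4b +290.323ms=3/4b
Σ=6b of 6 (155bpm 3/8) — PASS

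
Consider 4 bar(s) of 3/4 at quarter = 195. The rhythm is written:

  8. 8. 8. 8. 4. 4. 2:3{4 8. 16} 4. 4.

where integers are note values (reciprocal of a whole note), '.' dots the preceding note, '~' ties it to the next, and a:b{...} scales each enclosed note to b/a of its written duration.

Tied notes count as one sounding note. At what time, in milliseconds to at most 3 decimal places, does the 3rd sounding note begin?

note 3 onset = 3/2b = 461.538ms

1. 0.0ms @ 0 + 230.769ms (3/4)
2. 230.769ms @ 3/4 + 230.769ms (3/4)
3. 461.538ms @ 3/2 + 230.769ms (3/4)
4. 692.308ms @ 9/4 + 230.769ms (3/4)
5. 923.077ms @ 3 + 461.538ms (3/2)
6. 1384.615ms @ 9/2 + 461.538ms (3/2)
7. 1846.154ms @ 6 + 461.538ms (3/2)
8. 2307.692ms @ 15/2 + 346.154ms (9/8)
9. 2653.846ms @ 69/8 + 115.385ms (3/8)
10. 2769.231ms @ 9 + 461.538ms (3/2)
11. 3230.769ms @ 21/2 + 461.538ms (3/2)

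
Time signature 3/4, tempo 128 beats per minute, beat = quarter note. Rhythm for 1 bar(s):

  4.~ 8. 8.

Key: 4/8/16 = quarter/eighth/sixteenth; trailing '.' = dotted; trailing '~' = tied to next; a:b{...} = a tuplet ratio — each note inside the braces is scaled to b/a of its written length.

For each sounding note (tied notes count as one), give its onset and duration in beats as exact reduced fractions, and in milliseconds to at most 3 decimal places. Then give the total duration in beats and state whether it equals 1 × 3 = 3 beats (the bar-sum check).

1) 0.0ms=0b +1054.688ms=9/4b
2) 1054.688ms=9/4b +351.562ms=3/4b
Σ=3b of 3 (128bpm 3/4) — PASS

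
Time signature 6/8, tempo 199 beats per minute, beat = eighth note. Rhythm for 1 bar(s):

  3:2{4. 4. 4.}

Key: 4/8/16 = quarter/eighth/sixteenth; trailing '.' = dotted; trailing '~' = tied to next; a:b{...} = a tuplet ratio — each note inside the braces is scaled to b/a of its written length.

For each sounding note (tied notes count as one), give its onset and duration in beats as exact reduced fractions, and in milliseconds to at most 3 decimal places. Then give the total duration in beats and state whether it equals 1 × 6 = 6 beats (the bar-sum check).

1) 0.0ms=0b +603.015ms=2b
2) 603.015ms=2b +603.015ms=2b
3) 1206.03ms=4b +603.015ms=2b
Σ=6b of 6 (199bpm 6/8) — PASS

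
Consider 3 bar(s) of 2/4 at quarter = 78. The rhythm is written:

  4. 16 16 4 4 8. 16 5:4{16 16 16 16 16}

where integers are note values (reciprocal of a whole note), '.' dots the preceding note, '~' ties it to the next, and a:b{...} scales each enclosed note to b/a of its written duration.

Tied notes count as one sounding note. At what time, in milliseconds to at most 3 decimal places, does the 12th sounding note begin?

1. 0.0ms @ 0 + 1153.846ms (3/2)
2. 1153.846ms @ 3/2 + 192.308ms (1/4)
3. 1346.154ms @ 7/4 + 192.308ms (1/4)
4. 1538.462ms @ 2 + 769.231ms (1)
5. 2307.692ms @ 3 + 769.231ms (1)
6. 3076.923ms @ 4 + 576.923ms (3/4)
7. 3653.846ms @ 19/4 + 192.308ms (1/4)
8. 3846.154ms @ 5 + 153.846ms (1/5)
9. 4000.0ms @ 26/5 + 153.846ms (1/5)
10. 4153.846ms @ 27/5 + 153.846ms (1/5)
11. 4307.692ms @ 28/5 + 153.846ms (1/5)
12. 4461.538ms @ 29/5 + 153.846ms (1/5)

note 12 onset = 29/5b = 4461.538ms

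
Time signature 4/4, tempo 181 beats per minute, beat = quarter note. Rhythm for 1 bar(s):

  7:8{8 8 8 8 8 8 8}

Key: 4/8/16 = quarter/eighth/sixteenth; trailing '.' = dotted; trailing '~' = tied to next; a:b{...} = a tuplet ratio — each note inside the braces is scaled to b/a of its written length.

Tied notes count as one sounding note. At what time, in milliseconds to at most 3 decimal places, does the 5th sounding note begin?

1. 0.0ms @ 0 + 189.424ms (4/7)
2. 189.424ms @ 4/7 + 189.424ms (4/7)
3. 378.848ms @ 8/7 + 189.424ms (4/7)
4. 568.272ms @ 12/7 + 189.424ms (4/7)
5. 757.695ms @ 16/7 + 189.424ms (4/7)
6. 947.119ms @ 20/7 + 189.424ms (4/7)
7. 1136.543ms @ 24/7 + 189.424ms (4/7)

note 5 onset = 16/7b = 757.695ms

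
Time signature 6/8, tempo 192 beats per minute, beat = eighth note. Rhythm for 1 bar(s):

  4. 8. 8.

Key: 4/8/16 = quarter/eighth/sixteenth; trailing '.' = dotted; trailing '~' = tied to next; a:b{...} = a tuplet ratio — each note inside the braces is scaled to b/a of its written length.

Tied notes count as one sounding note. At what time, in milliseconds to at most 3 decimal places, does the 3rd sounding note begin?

1. 0.0ms @ 0 + 937.5ms (3)
2. 937.5ms @ 3 + 468.75ms (3/2)
3. 1406.25ms @ 9/2 + 468.75ms (3/2)

note 3 onset = 9/2b = 1406.25ms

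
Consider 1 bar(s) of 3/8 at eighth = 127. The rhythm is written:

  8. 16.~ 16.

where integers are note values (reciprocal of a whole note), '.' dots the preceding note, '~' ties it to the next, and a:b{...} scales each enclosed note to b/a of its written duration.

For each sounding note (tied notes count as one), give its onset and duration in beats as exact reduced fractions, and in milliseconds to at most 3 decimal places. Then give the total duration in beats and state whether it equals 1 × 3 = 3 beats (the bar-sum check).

1) 0.0ms=0b +708.661ms=3/2b
2) 708.661ms=3/2b +708.661ms=3/2b
Σ=3b of 3 (127bpm 3/8) — PASS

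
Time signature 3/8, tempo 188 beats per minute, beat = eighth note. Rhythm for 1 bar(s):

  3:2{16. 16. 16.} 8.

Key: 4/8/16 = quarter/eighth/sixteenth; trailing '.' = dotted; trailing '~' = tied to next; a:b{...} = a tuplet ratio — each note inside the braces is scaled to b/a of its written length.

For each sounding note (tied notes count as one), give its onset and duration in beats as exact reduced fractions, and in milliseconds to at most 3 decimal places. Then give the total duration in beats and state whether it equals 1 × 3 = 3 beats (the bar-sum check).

1) 0.0ms=0b +159.574ms=1/2b
2) 159.574ms=1/2b +159.574ms=1/2b
3) 319.149ms=1b +159.574ms=1/2b
4) 478.723ms=3/2b +478.723ms=3/2b
Σ=3b of 3 (188bpm 3/8) — PASS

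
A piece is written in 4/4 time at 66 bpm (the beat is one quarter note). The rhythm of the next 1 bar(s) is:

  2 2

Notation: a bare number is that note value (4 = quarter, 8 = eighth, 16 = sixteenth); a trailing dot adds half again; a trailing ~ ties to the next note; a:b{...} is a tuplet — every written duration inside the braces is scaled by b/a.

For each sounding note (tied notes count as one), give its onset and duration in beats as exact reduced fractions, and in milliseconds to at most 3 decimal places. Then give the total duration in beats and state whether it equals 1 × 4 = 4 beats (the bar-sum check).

1) 0.0ms=0b +1818.182ms=2b
2) 1818.182ms=2b +1818.182ms=2b
Σ=4b of 4 (66bpm 4/4) — PASS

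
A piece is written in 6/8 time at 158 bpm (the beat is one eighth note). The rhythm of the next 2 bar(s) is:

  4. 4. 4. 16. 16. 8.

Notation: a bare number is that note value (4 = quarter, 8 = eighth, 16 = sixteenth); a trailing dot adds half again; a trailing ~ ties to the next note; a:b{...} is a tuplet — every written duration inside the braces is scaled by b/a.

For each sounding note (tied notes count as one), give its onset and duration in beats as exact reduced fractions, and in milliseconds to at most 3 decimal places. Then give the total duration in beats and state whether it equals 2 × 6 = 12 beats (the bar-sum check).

1) 0.0ms=0b +1139.241ms=3b
2) 1139.241ms=3b +1139.241ms=3b
3) 2278.481ms=6b +1139.241ms=3b
4) 3417.722ms=9b +284.81ms=3/4b
5) 3702.532ms=39/4b +284.81ms=3/4b
6) 3987.342ms=21/2b +569.62ms=3/2b
Σ=12b of 12 (158bpm 6/8) — PASS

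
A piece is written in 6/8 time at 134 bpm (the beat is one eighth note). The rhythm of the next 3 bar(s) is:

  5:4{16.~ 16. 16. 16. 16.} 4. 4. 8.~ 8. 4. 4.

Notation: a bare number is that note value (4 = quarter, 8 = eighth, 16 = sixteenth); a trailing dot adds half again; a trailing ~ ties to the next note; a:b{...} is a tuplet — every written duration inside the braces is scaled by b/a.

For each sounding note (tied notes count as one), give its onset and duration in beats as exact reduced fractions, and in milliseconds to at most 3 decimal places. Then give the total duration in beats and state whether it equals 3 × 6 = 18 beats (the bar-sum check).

1) 0.0ms=0b +537.313ms=6/5b
2) 537.313ms=6/5b +268.657ms=3/5b
3) 805.97ms=9/5b +268.657ms=3/5b
4) 1074.627ms=12/5b +268.657ms=3/5b
5) 1343.284ms=3b +1343.284ms=3b
6) 2686.567ms=6b +1343.284ms=3b
7) 4029.851ms=9b +1343.284ms=3b
8) 5373.134ms=12b +1343.284ms=3b
9) 6716.418ms=15b +1343.284ms=3b
Σ=18b of 18 (134bpm 6/8) — PASS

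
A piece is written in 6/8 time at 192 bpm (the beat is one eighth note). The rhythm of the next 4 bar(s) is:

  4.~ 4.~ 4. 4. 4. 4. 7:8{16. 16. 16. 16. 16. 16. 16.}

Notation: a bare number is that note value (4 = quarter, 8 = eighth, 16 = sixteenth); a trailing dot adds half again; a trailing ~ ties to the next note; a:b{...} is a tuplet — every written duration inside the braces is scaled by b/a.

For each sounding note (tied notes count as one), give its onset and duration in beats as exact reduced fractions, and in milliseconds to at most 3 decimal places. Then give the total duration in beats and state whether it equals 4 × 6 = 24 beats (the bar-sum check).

1) 0.0ms=0b +2812.5ms=9b
2) 2812.5ms=9b +937.5ms=3b
3) 3750.0ms=12b +937.5ms=3b
4) 4687.5ms=15b +937.5ms=3b
5) 5625.0ms=18b +267.857ms=6/7b
6) 5892.857ms=132/7b +267.857ms=6/7b
7) 6160.714ms=138/7b +267.857ms=6/7b
8) 6428.571ms=144/7b +267.857ms=6/7b
9) 6696.429ms=150/7b +267.857ms=6/7b
10) 6964.286ms=156/7b +267.857ms=6/7b
11) 7232.143ms=162/7b +267.857ms=6/7b
Σ=24b of 24 (192bpm 6/8) — PASS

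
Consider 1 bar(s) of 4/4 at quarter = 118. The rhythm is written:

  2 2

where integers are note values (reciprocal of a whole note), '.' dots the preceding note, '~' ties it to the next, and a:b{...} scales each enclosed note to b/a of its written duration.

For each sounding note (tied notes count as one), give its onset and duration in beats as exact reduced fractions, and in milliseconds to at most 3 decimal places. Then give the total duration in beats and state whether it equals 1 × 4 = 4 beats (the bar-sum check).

1) 0.0ms=0b +1016.949ms=2b
2) 1016.949ms=2b +1016.949ms=2b
Σ=4b of 4 (118bpm 4/4) — PASS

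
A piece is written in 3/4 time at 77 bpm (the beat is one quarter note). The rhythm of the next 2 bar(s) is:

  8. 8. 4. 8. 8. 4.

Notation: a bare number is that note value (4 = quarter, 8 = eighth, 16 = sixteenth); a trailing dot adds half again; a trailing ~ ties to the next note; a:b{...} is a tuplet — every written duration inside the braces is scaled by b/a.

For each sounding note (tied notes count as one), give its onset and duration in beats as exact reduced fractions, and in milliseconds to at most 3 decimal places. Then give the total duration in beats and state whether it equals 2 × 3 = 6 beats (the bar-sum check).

1) 0.0ms=0b +584.416ms=3/4b
2) 584.416ms=3/4b +584.416ms=3/4b
3) 1168.831ms=3/2b +1168.831ms=3/2b
4) 2337.662ms=3b +584.416ms=3/4b
5) 2922.078ms=15/4b +584.416ms=3/4b
6) 3506.494ms=9/2b +1168.831ms=3/2b
Σ=6b of 6 (77bpm 3/4) — PASS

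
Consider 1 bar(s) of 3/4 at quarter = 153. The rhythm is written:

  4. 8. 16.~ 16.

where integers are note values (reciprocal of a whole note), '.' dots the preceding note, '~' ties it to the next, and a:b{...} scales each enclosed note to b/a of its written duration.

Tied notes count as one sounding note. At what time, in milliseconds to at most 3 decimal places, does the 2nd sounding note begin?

note 2 onset = 3/2b = 588.235ms

1. 0.0ms @ 0 + 588.235ms (3/2)
2. 588.235ms @ 3/2 + 294.118ms (3/4)
3. 882.353ms @ 9/4 + 294.118ms (3/4)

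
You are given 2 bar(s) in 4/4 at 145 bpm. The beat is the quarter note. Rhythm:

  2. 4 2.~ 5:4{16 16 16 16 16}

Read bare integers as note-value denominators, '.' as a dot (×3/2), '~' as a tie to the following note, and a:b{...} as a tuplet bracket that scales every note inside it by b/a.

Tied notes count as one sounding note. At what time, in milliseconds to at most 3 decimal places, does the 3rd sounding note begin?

note 3 onset = 4b = 1655.172ms

1. 0.0ms @ 0 + 1241.379ms (3)
2. 1241.379ms @ 3 + 413.793ms (1)
3. 1655.172ms @ 4 + 1324.138ms (16/5)
4. 2979.31ms @ 36/5 + 82.759ms (1/5)
5. 3062.069ms @ 37/5 + 82.759ms (1/5)
6. 3144.828ms @ 38/5 + 82.759ms (1/5)
7. 3227.586ms @ 39/5 + 82.759ms (1/5)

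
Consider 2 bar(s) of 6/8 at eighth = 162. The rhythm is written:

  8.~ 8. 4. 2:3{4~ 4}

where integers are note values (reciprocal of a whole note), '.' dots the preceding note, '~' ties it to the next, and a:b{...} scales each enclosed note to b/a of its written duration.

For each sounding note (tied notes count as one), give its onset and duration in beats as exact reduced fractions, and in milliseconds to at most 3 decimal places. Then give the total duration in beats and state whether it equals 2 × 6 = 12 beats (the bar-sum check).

1) 0.0ms=0b +1111.111ms=3b
2) 1111.111ms=3b +1111.111ms=3b
3) 2222.222ms=6b +2222.222ms=6b
Σ=12b of 12 (162bpm 6/8) — PASS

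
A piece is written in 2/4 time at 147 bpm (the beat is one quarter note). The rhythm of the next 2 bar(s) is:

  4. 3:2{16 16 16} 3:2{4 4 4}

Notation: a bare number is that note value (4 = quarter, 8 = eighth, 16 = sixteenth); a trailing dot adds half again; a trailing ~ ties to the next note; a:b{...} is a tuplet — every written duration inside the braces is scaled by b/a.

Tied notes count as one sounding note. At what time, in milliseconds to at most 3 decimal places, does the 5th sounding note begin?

1. 0.0ms @ 0 + 612.245ms (3/2)
2. 612.245ms @ 3/2 + 68.027ms (1/6)
3. 680.272ms @ 5/3 + 68.027ms (1/6)
4. 748.299ms @ 11/6 + 68.027ms (1/6)
5. 816.327ms @ 2 + 272.109ms (2/3)
6. 1088.435ms @ 8/3 + 272.109ms (2/3)
7. 1360.544ms @ 10/3 + 272.109ms (2/3)

note 5 onset = 2b = 816.327ms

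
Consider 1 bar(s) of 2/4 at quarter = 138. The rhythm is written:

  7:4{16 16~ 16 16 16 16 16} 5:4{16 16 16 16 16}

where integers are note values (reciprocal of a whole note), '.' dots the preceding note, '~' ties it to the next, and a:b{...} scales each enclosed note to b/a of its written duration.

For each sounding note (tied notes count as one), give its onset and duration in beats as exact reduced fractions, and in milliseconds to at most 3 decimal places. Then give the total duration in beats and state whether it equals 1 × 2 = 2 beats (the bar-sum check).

1) 0.0ms=0b +62.112ms=1/7b
2) 62.112ms=1/7b +124.224ms=2/7b
3) 186.335ms=3/7b +62.112ms=1/7b
4) 248.447ms=4/7b +62.112ms=1/7b
5) 310.559ms=5/7b +62.112ms=1/7b
6) 372.671ms=6/7b +62.112ms=1/7b
7) 434.783ms=1b +86.957ms=1/5b
8) 521.739ms=6/5b +86.957ms=1/5b
9) 608.696ms=7/5b +86.957ms=1/5b
10) 695.652ms=8/5b +86.957ms=1/5b
11) 782.609ms=9/5b +86.957ms=1/5b
Σ=2b of 2 (138bpm 2/4) — PASS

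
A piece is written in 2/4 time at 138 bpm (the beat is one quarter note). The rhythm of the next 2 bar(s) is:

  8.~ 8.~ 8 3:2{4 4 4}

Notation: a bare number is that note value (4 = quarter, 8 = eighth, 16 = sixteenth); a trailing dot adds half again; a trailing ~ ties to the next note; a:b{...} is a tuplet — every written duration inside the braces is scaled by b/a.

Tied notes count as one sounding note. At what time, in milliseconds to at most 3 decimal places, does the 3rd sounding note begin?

1. 0.0ms @ 0 + 869.565ms (2)
2. 869.565ms @ 2 + 289.855ms (2/3)
3. 1159.42ms @ 8/3 + 289.855ms (2/3)
4. 1449.275ms @ 10/3 + 289.855ms (2/3)

note 3 onset = 8/3b = 1159.42ms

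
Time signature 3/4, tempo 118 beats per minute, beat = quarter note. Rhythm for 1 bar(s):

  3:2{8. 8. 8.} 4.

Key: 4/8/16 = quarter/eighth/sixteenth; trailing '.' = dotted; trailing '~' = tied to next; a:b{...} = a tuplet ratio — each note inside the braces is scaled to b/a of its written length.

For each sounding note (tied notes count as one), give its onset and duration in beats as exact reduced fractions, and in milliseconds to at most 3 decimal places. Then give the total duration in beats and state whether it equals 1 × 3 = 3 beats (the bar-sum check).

1) 0.0ms=0b +254.237ms=1/2b
2) 254.237ms=1/2b +254.237ms=1/2b
3) 508.475ms=1b +254.237ms=1/2b
4) 762.712ms=3/2b +762.712ms=3/2b
Σ=3b of 3 (118bpm 3/4) — PASS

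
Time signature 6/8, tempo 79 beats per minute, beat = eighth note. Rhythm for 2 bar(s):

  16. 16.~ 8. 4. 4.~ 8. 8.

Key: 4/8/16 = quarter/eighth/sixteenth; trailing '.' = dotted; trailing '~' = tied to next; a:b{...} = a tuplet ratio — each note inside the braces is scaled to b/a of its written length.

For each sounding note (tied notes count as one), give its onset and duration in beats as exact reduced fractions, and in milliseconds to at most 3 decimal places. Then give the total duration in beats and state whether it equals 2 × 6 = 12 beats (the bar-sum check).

1) 0.0ms=0b +569.62ms=3/4b
2) 569.62ms=3/4b +1708.861ms=9/4b
3) 2278.481ms=3b +2278.481ms=3b
4) 4556.962ms=6b +3417.722ms=9/2b
5) 7974.684ms=21/2b +1139.241ms=3/2b
Σ=12b of 12 (79bpm 6/8) — PASS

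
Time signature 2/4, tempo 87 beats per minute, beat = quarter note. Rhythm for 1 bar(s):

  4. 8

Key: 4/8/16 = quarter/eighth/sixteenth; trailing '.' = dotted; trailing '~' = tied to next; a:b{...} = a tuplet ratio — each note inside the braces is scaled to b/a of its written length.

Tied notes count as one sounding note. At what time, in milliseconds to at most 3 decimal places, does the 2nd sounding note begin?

1. 0.0ms @ 0 + 1034.483ms (3/2)
2. 1034.483ms @ 3/2 + 344.828ms (1/2)

note 2 onset = 3/2b = 1034.483ms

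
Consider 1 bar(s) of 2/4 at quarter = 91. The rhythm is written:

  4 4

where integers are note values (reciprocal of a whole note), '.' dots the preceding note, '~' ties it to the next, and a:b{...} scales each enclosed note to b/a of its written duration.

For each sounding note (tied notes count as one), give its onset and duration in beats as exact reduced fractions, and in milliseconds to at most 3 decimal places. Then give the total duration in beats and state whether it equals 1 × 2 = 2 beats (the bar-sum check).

1) 0.0ms=0b +659.341ms=1b
2) 659.341ms=1b +659.341ms=1b
Σ=2b of 2 (91bpm 2/4) — PASS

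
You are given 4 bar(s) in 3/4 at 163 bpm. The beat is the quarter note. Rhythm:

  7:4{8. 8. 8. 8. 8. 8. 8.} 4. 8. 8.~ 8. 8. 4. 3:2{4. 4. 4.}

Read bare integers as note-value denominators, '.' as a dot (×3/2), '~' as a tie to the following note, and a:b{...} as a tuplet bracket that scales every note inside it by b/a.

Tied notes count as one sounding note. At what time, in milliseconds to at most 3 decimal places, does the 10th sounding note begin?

1. 0.0ms @ 0 + 157.756ms (3/7)
2. 157.756ms @ 3/7 + 157.756ms (3/7)
3. 315.513ms @ 6/7 + 157.756ms (3/7)
4. 473.269ms @ 9/7 + 157.756ms (3/7)
5. 631.025ms @ 12/7 + 157.756ms (3/7)
6. 788.782ms @ 15/7 + 157.756ms (3/7)
7. 946.538ms @ 18/7 + 157.756ms (3/7)
8. 1104.294ms @ 3 + 552.147ms (3/2)
9. 1656.442ms @ 9/2 + 276.074ms (3/4)
10. 1932.515ms @ 21/4 + 552.147ms (3/2)
11. 2484.663ms @ 27/4 + 276.074ms (3/4)
12. 2760.736ms @ 15/2 + 552.147ms (3/2)
13. 3312.883ms @ 9 + 368.098ms (1)
14. 3680.982ms @ 10 + 368.098ms (1)
15. 4049.08ms @ 11 + 368.098ms (1)

note 10 onset = 21/4b = 1932.515ms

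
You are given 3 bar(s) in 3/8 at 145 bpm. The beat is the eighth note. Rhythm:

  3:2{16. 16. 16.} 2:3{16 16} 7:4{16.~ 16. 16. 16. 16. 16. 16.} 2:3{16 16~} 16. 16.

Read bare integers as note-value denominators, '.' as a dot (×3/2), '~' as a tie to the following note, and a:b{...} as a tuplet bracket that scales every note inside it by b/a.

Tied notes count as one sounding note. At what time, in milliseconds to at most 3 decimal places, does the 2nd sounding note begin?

note 2 onset = 1/2b = 206.897ms

1. 0.0ms @ 0 + 206.897ms (1/2)
2. 206.897ms @ 1/2 + 206.897ms (1/2)
3. 413.793ms @ 1 + 206.897ms (1/2)
4. 620.69ms @ 3/2 + 310.345ms (3/4)
5. 931.034ms @ 9/4 + 310.345ms (3/4)
6. 1241.379ms @ 3 + 354.68ms (6/7)
7. 1596.059ms @ 27/7 + 177.34ms (3/7)
8. 1773.399ms @ 30/7 + 177.34ms (3/7)
9. 1950.739ms @ 33/7 + 177.34ms (3/7)
10. 2128.079ms @ 36/7 + 177.34ms (3/7)
11. 2305.419ms @ 39/7 + 177.34ms (3/7)
12. 2482.759ms @ 6 + 310.345ms (3/4)
13. 2793.103ms @ 27/4 + 620.69ms (3/2)
14. 3413.793ms @ 33/4 + 310.345ms (3/4)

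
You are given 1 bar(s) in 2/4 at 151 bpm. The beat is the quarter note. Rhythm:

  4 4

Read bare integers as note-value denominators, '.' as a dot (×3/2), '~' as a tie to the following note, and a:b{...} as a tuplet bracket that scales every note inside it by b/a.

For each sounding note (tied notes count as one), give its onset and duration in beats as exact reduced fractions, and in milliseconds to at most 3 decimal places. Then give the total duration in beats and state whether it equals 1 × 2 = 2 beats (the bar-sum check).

1) 0.0ms=0b +397.351ms=1b
2) 397.351ms=1b +397.351ms=1b
Σ=2b of 2 (151bpm 2/4) — PASS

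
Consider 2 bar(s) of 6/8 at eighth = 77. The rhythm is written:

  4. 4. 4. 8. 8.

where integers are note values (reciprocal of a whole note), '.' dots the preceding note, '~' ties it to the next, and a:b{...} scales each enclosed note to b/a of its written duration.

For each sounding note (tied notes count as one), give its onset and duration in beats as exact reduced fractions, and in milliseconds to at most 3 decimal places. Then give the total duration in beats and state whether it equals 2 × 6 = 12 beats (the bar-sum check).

1) 0.0ms=0b +2337.662ms=3b
2) 2337.662ms=3b +2337.662ms=3b
3) 4675.325ms=6b +2337.662ms=3b
4) 7012.987ms=9b +1168.831ms=3/2b
5) 8181.818ms=21/2b +1168.831ms=3/2b
Σ=12b of 12 (77bpm 6/8) — PASS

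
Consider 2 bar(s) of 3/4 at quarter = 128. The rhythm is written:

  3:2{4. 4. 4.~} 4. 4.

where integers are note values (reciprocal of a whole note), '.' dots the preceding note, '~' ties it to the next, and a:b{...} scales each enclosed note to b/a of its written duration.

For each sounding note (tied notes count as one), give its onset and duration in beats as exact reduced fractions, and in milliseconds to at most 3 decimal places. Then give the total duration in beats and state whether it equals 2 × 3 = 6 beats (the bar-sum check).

1) 0.0ms=0b +468.75ms=1b
2) 468.75ms=1b +468.75ms=1b
3) 937.5ms=2b +1171.875ms=5/2b
4) 2109.375ms=9/2b +703.125ms=3/2b
Σ=6b of 6 (128bpm 3/4) — PASS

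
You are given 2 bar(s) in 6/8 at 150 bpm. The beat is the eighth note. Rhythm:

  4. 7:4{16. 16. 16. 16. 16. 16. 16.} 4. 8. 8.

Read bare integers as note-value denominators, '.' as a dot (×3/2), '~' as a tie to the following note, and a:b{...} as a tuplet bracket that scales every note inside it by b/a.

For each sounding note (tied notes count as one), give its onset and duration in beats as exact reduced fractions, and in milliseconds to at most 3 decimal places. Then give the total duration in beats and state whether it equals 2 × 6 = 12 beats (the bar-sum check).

1) 0.0ms=0b +1200.0ms=3b
2) 1200.0ms=3b +171.429ms=3/7b
3) 1371.429ms=24/7b +171.429ms=3/7b
4) 1542.857ms=27/7b +171.429ms=3/7b
5) 1714.286ms=30/7b +171.429ms=3/7b
6) 1885.714ms=33/7b +171.429ms=3/7b
7) 2057.143ms=36/7b +171.429ms=3/7b
8) 2228.571ms=39/7b +171.429ms=3/7b
9) 2400.0ms=6b +1200.0ms=3b
10) 3600.0ms=9b +600.0ms=3/2b
11) 4200.0ms=21/2b +600.0ms=3/2b
Σ=12b of 12 (150bpm 6/8) — PASS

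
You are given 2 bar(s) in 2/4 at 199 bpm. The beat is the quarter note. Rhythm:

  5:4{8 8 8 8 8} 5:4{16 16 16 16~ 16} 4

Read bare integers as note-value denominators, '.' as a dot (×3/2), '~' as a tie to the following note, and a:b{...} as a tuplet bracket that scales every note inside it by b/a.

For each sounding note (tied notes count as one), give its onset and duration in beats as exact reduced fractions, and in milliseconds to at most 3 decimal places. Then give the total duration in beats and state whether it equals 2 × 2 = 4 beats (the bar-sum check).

1) 0.0ms=0b +120.603ms=2/5b
2) 120.603ms=2/5b +120.603ms=2/5b
3) 241.206ms=4/5b +120.603ms=2/5b
4) 361.809ms=6/5b +120.603ms=2/5b
5) 482.412ms=8/5b +120.603ms=2/5b
6) 603.015ms=2b +60.302ms=1/5b
7) 663.317ms=11/5b +60.302ms=1/5b
8) 723.618ms=12/5b +60.302ms=1/5b
9) 783.92ms=13/5b +120.603ms=2/5b
10) 904.523ms=3b +301.508ms=1b
Σ=4b of 4 (199bpm 2/4) — PASS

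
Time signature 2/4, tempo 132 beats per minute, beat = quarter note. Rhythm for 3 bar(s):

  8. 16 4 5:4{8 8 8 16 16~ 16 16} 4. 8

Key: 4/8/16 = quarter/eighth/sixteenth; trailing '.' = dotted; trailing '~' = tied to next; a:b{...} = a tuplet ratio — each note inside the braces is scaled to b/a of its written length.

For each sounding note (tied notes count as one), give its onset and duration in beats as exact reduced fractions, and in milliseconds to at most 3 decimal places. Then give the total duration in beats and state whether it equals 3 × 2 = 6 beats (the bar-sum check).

1) 0.0ms=0b +340.909ms=3/4b
2) 340.909ms=3/4b +113.636ms=1/4b
3) 454.545ms=1b +454.545ms=1b
4) 909.091ms=2b +181.818ms=2/5b
5) 1090.909ms=12/5b +181.818ms=2/5b
6) 1272.727ms=14/5b +181.818ms=2/5b
7) 1454.545ms=16/5b +90.909ms=1/5b
8) 1545.455ms=17/5b +181.818ms=2/5b
9) 1727.273ms=19/5b +90.909ms=1/5b
10) 1818.182ms=4b +681.818ms=3/2b
11) 2500.0ms=11/2b +227.273ms=1/2b
Σ=6b of 6 (132bpm 2/4) — PASS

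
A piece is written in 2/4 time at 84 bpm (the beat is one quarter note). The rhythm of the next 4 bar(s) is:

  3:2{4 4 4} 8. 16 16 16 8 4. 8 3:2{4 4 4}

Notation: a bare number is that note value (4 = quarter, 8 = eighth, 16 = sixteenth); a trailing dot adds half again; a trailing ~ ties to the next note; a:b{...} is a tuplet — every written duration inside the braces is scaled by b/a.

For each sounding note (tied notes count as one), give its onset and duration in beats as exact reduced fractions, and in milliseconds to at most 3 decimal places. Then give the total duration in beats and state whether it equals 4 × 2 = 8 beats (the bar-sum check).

1) 0.0ms=0b +476.19ms=2/3b
2) 476.19ms=2/3b +476.19ms=2/3b
3) 952.381ms=4/3b +476.19ms=2/3b
4) 1428.571ms=2b +535.714ms=3/4b
5) 1964.286ms=11/4b +178.571ms=1/4b
6) 2142.857ms=3b +178.571ms=1/4b
7) 2321.429ms=13/4b +178.571ms=1/4b
8) 2500.0ms=7/2b +357.143ms=1/2b
9) 2857.143ms=4b +1071.429ms=3/2b
10) 3928.571ms=11/2b +357.143ms=1/2b
11) 4285.714ms=6b +476.19ms=2/3b
12) 4761.905ms=20/3b +476.19ms=2/3b
13) 5238.095ms=22/3b +476.19ms=2/3b
Σ=8b of 8 (84bpm 2/4) — PASS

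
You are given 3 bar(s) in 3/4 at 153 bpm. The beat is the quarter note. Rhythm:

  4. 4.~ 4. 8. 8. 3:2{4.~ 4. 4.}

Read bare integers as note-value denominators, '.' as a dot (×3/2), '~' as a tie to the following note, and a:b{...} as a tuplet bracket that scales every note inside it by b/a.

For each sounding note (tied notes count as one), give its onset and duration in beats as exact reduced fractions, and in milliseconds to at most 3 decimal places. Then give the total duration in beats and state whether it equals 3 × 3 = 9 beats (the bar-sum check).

1) 0.0ms=0b +588.235ms=3/2b
2) 588.235ms=3/2b +1176.471ms=3b
3) 1764.706ms=9/2b +294.118ms=3/4b
4) 2058.824ms=21/4b +294.118ms=3/4b
5) 2352.941ms=6b +784.314ms=2b
6) 3137.255ms=8b +392.157ms=1b
Σ=9b of 9 (153bpm 3/4) — PASS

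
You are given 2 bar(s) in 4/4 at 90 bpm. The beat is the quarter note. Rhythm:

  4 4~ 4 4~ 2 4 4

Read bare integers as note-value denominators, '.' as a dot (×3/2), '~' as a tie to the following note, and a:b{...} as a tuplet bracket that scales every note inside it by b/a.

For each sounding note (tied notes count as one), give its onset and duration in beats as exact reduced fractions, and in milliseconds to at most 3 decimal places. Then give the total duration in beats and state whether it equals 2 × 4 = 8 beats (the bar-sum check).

1) 0.0ms=0b +666.667ms=1b
2) 666.667ms=1b +1333.333ms=2b
3) 2000.0ms=3b +2000.0ms=3b
4) 4000.0ms=6b +666.667ms=1b
5) 4666.667ms=7b +666.667ms=1b
Σ=8b of 8 (90bpm 4/4) — PASS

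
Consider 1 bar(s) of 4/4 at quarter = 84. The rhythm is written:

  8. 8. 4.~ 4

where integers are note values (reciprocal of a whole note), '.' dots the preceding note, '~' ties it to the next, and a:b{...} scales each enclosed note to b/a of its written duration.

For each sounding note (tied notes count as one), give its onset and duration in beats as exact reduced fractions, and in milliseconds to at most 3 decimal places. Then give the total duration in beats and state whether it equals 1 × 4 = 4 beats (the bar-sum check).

1) 0.0ms=0b +535.714ms=3/4b
2) 535.714ms=3/4b +535.714ms=3/4b
3) 1071.429ms=3/2b +1785.714ms=5/2b
Σ=4b of 4 (84bpm 4/4) — PASS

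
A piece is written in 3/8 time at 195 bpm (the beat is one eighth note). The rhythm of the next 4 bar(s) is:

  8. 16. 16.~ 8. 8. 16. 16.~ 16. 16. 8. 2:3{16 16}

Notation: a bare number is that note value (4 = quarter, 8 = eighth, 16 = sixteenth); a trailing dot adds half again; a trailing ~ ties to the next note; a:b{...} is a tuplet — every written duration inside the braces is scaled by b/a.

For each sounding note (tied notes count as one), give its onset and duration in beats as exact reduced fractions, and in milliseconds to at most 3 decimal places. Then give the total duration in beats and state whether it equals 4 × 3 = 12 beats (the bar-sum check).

1) 0.0ms=0b +461.538ms=3/2b
2) 461.538ms=3/2b +230.769ms=3/4b
3) 692.308ms=9/4b +692.308ms=9/4b
4) 1384.615ms=9/2b +461.538ms=3/2b
5) 1846.154ms=6b +230.769ms=3/4b
6) 2076.923ms=27/4b +461.538ms=3/2b
7) 2538.462ms=33/4b +230.769ms=3/4b
8) 2769.231ms=9b +461.538ms=3/2b
9) 3230.769ms=21/2b +230.769ms=3/4b
10) 3461.538ms=45/4b +230.769ms=3/4b
Σ=12b of 12 (195bpm 3/8) — PASS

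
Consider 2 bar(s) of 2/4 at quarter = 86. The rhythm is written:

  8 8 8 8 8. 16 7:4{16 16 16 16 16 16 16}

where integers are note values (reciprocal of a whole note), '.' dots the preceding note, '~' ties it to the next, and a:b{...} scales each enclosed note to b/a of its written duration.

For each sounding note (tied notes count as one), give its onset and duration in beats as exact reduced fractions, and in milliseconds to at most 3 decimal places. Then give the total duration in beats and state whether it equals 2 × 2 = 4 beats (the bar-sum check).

1) 0.0ms=0b +348.837ms=1/2b
2) 348.837ms=1/2b +348.837ms=1/2b
3) 697.674ms=1b +348.837ms=1/2b
4) 1046.512ms=3/2b +348.837ms=1/2b
5) 1395.349ms=2b +523.256ms=3/4b
6) 1918.605ms=11/4b +174.419ms=1/4b
7) 2093.023ms=3b +99.668ms=1/7b
8) 2192.691ms=22/7b +99.668ms=1/7b
9) 2292.359ms=23/7b +99.668ms=1/7b
10) 2392.027ms=24/7b +99.668ms=1/7b
11) 2491.694ms=25/7b +99.668ms=1/7b
12) 2591.362ms=26/7b +99.668ms=1/7b
13) 2691.03ms=27/7b +99.668ms=1/7b
Σ=4b of 4 (86bpm 2/4) — PASS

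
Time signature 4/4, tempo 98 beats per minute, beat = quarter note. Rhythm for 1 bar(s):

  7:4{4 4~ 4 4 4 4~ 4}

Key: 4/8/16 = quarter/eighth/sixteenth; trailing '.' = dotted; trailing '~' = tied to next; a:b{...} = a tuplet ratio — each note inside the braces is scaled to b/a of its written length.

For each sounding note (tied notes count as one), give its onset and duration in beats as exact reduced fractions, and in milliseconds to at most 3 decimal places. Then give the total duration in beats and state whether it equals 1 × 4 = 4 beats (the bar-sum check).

1) 0.0ms=0b +349.854ms=4/7b
2) 349.854ms=4/7b +699.708ms=8/7b
3) 1049.563ms=12/7b +349.854ms=4/7b
4) 1399.417ms=16/7b +349.854ms=4/7b
5) 1749.271ms=20/7b +699.708ms=8/7b
Σ=4b of 4 (98bpm 4/4) — PASS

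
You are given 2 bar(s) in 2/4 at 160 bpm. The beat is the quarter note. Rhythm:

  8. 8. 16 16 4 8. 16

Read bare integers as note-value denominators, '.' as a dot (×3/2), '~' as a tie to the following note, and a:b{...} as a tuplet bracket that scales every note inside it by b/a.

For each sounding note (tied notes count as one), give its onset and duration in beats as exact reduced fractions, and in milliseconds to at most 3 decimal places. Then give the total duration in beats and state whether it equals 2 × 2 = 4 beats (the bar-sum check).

1) 0.0ms=0b +281.25ms=3/4b
2) 281.25ms=3/4b +281.25ms=3/4b
3) 562.5ms=3/2b +93.75ms=1/4b
4) 656.25ms=7/4b +93.75ms=1/4b
5) 750.0ms=2b +375.0ms=1b
6) 1125.0ms=3b +281.25ms=3/4b
7) 1406.25ms=15/4b +93.75ms=1/4b
Σ=4b of 4 (160bpm 2/4) — PASS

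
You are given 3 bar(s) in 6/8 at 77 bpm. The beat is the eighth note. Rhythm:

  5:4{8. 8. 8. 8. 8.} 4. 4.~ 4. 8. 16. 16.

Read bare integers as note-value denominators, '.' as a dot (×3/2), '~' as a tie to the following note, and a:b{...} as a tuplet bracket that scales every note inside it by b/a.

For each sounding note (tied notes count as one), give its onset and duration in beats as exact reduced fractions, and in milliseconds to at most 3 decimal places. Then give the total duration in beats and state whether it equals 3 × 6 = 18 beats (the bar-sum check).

1) 0.0ms=0b +935.065ms=6/5b
2) 935.065ms=6/5b +935.065ms=6/5b
3) 1870.13ms=12/5b +935.065ms=6/5b
4) 2805.195ms=18/5b +935.065ms=6/5b
5) 3740.26ms=24/5b +935.065ms=6/5b
6) 4675.325ms=6b +2337.662ms=3b
7) 7012.987ms=9b +4675.325ms=6b
8) 11688.312ms=15b +1168.831ms=3/2b
9) 12857.143ms=33/2b +584.416ms=3/4b
10) 13441.558ms=69/4b +584.416ms=3/4b
Σ=18b of 18 (77bpm 6/8) — PASS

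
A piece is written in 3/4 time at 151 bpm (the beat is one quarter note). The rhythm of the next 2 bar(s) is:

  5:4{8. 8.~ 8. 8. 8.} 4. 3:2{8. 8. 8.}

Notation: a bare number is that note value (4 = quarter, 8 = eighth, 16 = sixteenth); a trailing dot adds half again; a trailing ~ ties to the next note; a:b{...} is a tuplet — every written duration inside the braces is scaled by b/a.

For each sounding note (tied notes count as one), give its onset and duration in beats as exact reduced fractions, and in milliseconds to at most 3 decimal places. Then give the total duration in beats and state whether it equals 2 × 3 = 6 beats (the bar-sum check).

1) 0.0ms=0b +238.411ms=3/5b
2) 238.411ms=3/5b +476.821ms=6/5b
3) 715.232ms=9/5b +238.411ms=3/5b
4) 953.642ms=12/5b +238.411ms=3/5b
5) 1192.053ms=3b +596.026ms=3/2b
6) 1788.079ms=9/2b +198.675ms=1/2b
7) 1986.755ms=5b +198.675ms=1/2b
8) 2185.43ms=11/2b +198.675ms=1/2b
Σ=6b of 6 (151bpm 3/4) — PASS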